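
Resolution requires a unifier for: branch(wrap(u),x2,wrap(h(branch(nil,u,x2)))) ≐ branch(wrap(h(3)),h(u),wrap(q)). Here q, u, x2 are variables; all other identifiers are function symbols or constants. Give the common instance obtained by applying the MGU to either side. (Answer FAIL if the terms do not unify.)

Decompose branch/3: wrap(u) ≐ wrap(h(3)),  x2 ≐ h(u),  wrap(h(branch(nil,u,x2))) ≐ wrap(q).
Decompose wrap/1: u ≐ h(3).
Bind u := h(3); substituting into the remaining equations gives: x2 ≐ h(h(3)),  wrap(h(branch(nil,h(3),x2))) ≐ wrap(q).
Bind x2 := h(h(3)); substituting into the remaining equation gives: wrap(h(branch(nil,h(3),h(h(3))))) ≐ wrap(q).
Decompose wrap/1: h(branch(nil,h(3),h(h(3)))) ≐ q.
Bind q := h(branch(nil,h(3),h(h(3)))).
Applying the MGU to either side gives branch(wrap(h(3)),h(h(3)),wrap(h(branch(nil,h(3),h(h(3)))))).

branch(wrap(h(3)),h(h(3)),wrap(h(branch(nil,h(3),h(h(3))))))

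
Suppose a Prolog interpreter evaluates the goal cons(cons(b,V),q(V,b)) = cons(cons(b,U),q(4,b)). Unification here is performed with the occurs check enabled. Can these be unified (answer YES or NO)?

YES

Decompose cons/2: cons(b,V) = cons(b,U),  q(V,b) = q(4,b).
Decompose cons/2: b = b,  V = U.
Delete trivial equation b = b.
Bind V := U; substituting into the remaining equation gives: q(U,b) = q(4,b).
Decompose q/2: U = 4,  b = b.
Bind U := 4; no other remaining equation mentions U. Substituting into the earlier binding gives V := 4.
Delete trivial equation b = b.
No equations remain and no clash or occurs-check failure arose, so a unifier exists.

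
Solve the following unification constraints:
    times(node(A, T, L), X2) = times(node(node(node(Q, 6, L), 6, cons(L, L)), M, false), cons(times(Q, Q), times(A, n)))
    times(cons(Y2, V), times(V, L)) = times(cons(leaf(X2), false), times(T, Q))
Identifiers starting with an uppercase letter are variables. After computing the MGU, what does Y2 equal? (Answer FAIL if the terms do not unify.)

leaf(cons(times(false, false), times(node(node(false, 6, false), 6, cons(false, false)), n)))

Decompose times/2: node(A, T, L) = node(node(node(Q, 6, L), 6, cons(L, L)), M, false),  X2 = cons(times(Q, Q), times(A, n)).
Decompose node/3: A = node(node(Q, 6, L), 6, cons(L, L)),  T = M,  L = false.
Bind A := node(node(Q, 6, L), 6, cons(L, L)); substituting into the one remaining equation that mentions A gives: X2 = cons(times(Q, Q), times(node(node(Q, 6, L), 6, cons(L, L)), n)).
Bind T := M; substituting into the one remaining equation that mentions T gives: times(cons(Y2, V), times(V, L)) = times(cons(leaf(X2), false), times(M, Q)).
Bind L := false; substituting into the remaining equations gives: X2 = cons(times(Q, Q), times(node(node(Q, 6, false), 6, cons(false, false)), n)),  times(cons(Y2, V), times(V, false)) = times(cons(leaf(X2), false), times(M, Q)). Substituting into the earlier binding gives A := node(node(Q, 6, false), 6, cons(false, false)).
Bind X2 := cons(times(Q, Q), times(node(node(Q, 6, false), 6, cons(false, false)), n)); substituting into the remaining equation gives: times(cons(Y2, V), times(V, false)) = times(cons(leaf(cons(times(Q, Q), times(node(node(Q, 6, false), 6, cons(false, false)), n))), false), times(M, Q)).
Decompose times/2: cons(Y2, V) = cons(leaf(cons(times(Q, Q), times(node(node(Q, 6, false), 6, cons(false, false)), n))), false),  times(V, false) = times(M, Q).
Decompose cons/2: Y2 = leaf(cons(times(Q, Q), times(node(node(Q, 6, false), 6, cons(false, false)), n))),  V = false.
Bind Y2 := leaf(cons(times(Q, Q), times(node(node(Q, 6, false), 6, cons(false, false)), n))); no other remaining equation mentions Y2.
Bind V := false; substituting into the remaining equation gives: times(false, false) = times(M, Q).
Decompose times/2: false = M,  false = Q.
Bind M := false; no other remaining equation mentions M. Substituting into the earlier binding gives T := false.
Bind Q := false. Substituting into the earlier bindings gives A := node(node(false, 6, false), 6, cons(false, false)), X2 := cons(times(false, false), times(node(node(false, 6, false), 6, cons(false, false)), n)), Y2 := leaf(cons(times(false, false), times(node(node(false, 6, false), 6, cons(false, false)), n))).
MGU = { A := node(node(false, 6, false), 6, cons(false, false)), T := false, L := false, X2 := cons(times(false, false), times(node(node(false, 6, false), 6, cons(false, false)), n)), Y2 := leaf(cons(times(false, false), times(node(node(false, 6, false), 6, cons(false, false)), n))), V := false, M := false, Q := false }, so Y2 := leaf(cons(times(false, false), times(node(node(false, 6, false), 6, cons(false, false)), n))).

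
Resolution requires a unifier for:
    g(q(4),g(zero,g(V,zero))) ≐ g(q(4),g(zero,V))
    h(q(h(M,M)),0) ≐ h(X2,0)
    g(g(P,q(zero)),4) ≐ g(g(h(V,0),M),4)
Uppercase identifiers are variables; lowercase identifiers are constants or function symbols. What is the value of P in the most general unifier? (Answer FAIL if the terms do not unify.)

Decompose g/2: q(4) ≐ q(4),  g(zero,g(V,zero)) ≐ g(zero,V).
Delete trivial equation q(4) ≐ q(4).
Decompose g/2: zero ≐ zero,  g(V,zero) ≐ V.
Delete trivial equation zero ≐ zero.
Occurs check fails: V occurs in g(V,zero); the equation V ≐ g(V,zero) has no finite solution.

FAIL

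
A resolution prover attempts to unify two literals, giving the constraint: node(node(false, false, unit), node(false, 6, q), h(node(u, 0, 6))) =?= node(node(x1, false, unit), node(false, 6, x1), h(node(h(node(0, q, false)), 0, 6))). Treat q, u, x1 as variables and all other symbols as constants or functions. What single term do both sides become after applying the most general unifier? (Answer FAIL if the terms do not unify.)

Decompose node/3: node(false, false, unit) =?= node(x1, false, unit),  node(false, 6, q) =?= node(false, 6, x1),  h(node(u, 0, 6)) =?= h(node(h(node(0, q, false)), 0, 6)).
Decompose node/3: false =?= x1,  false =?= false,  unit =?= unit.
Bind x1 := false; substituting into the one remaining equation that mentions x1 gives: node(false, 6, q) =?= node(false, 6, false).
Delete trivial equation false =?= false.
Delete trivial equation unit =?= unit.
Decompose node/3: false =?= false,  6 =?= 6,  q =?= false.
Delete trivial equation false =?= false.
Delete trivial equation 6 =?= 6.
Bind q := false; substituting into the remaining equation gives: h(node(u, 0, 6)) =?= h(node(h(node(0, false, false)), 0, 6)).
Decompose h/1: node(u, 0, 6) =?= node(h(node(0, false, false)), 0, 6).
Decompose node/3: u =?= h(node(0, false, false)),  0 =?= 0,  6 =?= 6.
Bind u := h(node(0, false, false)); no other remaining equation mentions u.
Delete trivial equation 0 =?= 0.
Delete trivial equation 6 =?= 6.
Applying the MGU to either side gives node(node(false, false, unit), node(false, 6, false), h(node(h(node(0, false, false)), 0, 6))).

node(node(false, false, unit), node(false, 6, false), h(node(h(node(0, false, false)), 0, 6)))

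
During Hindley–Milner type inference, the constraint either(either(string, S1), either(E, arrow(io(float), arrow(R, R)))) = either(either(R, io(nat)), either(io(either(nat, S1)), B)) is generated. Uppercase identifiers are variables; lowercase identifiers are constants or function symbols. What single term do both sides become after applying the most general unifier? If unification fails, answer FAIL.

Decompose either/2: either(string, S1) = either(R, io(nat)),  either(E, arrow(io(float), arrow(R, R))) = either(io(either(nat, S1)), B).
Decompose either/2: string = R,  S1 = io(nat).
Bind R := string; substituting into the one remaining equation that mentions R gives: either(E, arrow(io(float), arrow(string, string))) = either(io(either(nat, S1)), B).
Bind S1 := io(nat); substituting into the remaining equation gives: either(E, arrow(io(float), arrow(string, string))) = either(io(either(nat, io(nat))), B).
Decompose either/2: E = io(either(nat, io(nat))),  arrow(io(float), arrow(string, string)) = B.
Bind E := io(either(nat, io(nat))); no other remaining equation mentions E.
Bind B := arrow(io(float), arrow(string, string)).
Applying the MGU to either side gives either(either(string, io(nat)), either(io(either(nat, io(nat))), arrow(io(float), arrow(string, string)))).

either(either(string, io(nat)), either(io(either(nat, io(nat))), arrow(io(float), arrow(string, string))))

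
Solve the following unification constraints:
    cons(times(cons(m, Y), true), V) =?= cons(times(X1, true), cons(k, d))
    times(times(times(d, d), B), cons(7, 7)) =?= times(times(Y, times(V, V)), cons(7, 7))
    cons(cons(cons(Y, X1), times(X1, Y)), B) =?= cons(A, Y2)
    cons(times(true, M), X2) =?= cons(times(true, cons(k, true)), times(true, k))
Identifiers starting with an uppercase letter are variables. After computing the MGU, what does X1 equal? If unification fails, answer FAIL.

Decompose cons/2: times(cons(m, Y), true) =?= times(X1, true),  V =?= cons(k, d).
Decompose times/2: cons(m, Y) =?= X1,  true =?= true.
Bind X1 := cons(m, Y); substituting into the one remaining equation that mentions X1 gives: cons(cons(cons(Y, cons(m, Y)), times(cons(m, Y), Y)), B) =?= cons(A, Y2).
Delete trivial equation true =?= true.
Bind V := cons(k, d); substituting into the one remaining equation that mentions V gives: times(times(times(d, d), B), cons(7, 7)) =?= times(times(Y, times(cons(k, d), cons(k, d))), cons(7, 7)).
Decompose times/2: times(times(d, d), B) =?= times(Y, times(cons(k, d), cons(k, d))),  cons(7, 7) =?= cons(7, 7).
Decompose times/2: times(d, d) =?= Y,  B =?= times(cons(k, d), cons(k, d)).
Bind Y := times(d, d); substituting into the one remaining equation that mentions Y gives: cons(cons(cons(times(d, d), cons(m, times(d, d))), times(cons(m, times(d, d)), times(d, d))), B) =?= cons(A, Y2). Substituting into the earlier binding gives X1 := cons(m, times(d, d)).
Bind B := times(cons(k, d), cons(k, d)); substituting into the one remaining equation that mentions B gives: cons(cons(cons(times(d, d), cons(m, times(d, d))), times(cons(m, times(d, d)), times(d, d))), times(cons(k, d), cons(k, d))) =?= cons(A, Y2).
Delete trivial equation cons(7, 7) =?= cons(7, 7).
Decompose cons/2: cons(cons(times(d, d), cons(m, times(d, d))), times(cons(m, times(d, d)), times(d, d))) =?= A,  times(cons(k, d), cons(k, d)) =?= Y2.
Bind A := cons(cons(times(d, d), cons(m, times(d, d))), times(cons(m, times(d, d)), times(d, d))); no other remaining equation mentions A.
Bind Y2 := times(cons(k, d), cons(k, d)); no other remaining equation mentions Y2.
Decompose cons/2: times(true, M) =?= times(true, cons(k, true)),  X2 =?= times(true, k).
Decompose times/2: true =?= true,  M =?= cons(k, true).
Delete trivial equation true =?= true.
Bind M := cons(k, true); no other remaining equation mentions M.
Bind X2 := times(true, k).
MGU = { X1 := cons(m, times(d, d)), V := cons(k, d), Y := times(d, d), B := times(cons(k, d), cons(k, d)), A := cons(cons(times(d, d), cons(m, times(d, d))), times(cons(m, times(d, d)), times(d, d))), Y2 := times(cons(k, d), cons(k, d)), M := cons(k, true), X2 := times(true, k) }, so X1 := cons(m, times(d, d)).

cons(m, times(d, d))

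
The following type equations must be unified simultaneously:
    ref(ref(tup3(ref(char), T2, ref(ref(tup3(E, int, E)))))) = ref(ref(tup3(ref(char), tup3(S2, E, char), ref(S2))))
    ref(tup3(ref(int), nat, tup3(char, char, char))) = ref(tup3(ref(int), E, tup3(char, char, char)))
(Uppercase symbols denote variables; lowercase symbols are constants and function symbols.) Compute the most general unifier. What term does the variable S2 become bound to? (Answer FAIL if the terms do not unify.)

ref(tup3(nat, int, nat))

Decompose ref/1: ref(tup3(ref(char), T2, ref(ref(tup3(E, int, E))))) = ref(tup3(ref(char), tup3(S2, E, char), ref(S2))).
Decompose ref/1: tup3(ref(char), T2, ref(ref(tup3(E, int, E)))) = tup3(ref(char), tup3(S2, E, char), ref(S2)).
Decompose tup3/3: ref(char) = ref(char),  T2 = tup3(S2, E, char),  ref(ref(tup3(E, int, E))) = ref(S2).
Delete trivial equation ref(char) = ref(char).
Bind T2 := tup3(S2, E, char); no other remaining equation mentions T2.
Decompose ref/1: ref(tup3(E, int, E)) = S2.
Bind S2 := ref(tup3(E, int, E)); no other remaining equation mentions S2. Substituting into the earlier binding gives T2 := tup3(ref(tup3(E, int, E)), E, char).
Decompose ref/1: tup3(ref(int), nat, tup3(char, char, char)) = tup3(ref(int), E, tup3(char, char, char)).
Decompose tup3/3: ref(int) = ref(int),  nat = E,  tup3(char, char, char) = tup3(char, char, char).
Delete trivial equation ref(int) = ref(int).
Bind E := nat; no other remaining equation mentions E. Substituting into the earlier bindings gives T2 := tup3(ref(tup3(nat, int, nat)), nat, char), S2 := ref(tup3(nat, int, nat)).
Delete trivial equation tup3(char, char, char) = tup3(char, char, char).
MGU = { T2 := tup3(ref(tup3(nat, int, nat)), nat, char), S2 := ref(tup3(nat, int, nat)), E := nat }, so S2 := ref(tup3(nat, int, nat)).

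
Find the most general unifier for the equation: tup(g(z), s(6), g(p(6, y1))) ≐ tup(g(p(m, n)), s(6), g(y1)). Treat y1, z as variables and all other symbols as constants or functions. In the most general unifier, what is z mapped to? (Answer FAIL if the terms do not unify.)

FAIL

Decompose tup/3: g(z) ≐ g(p(m, n)),  s(6) ≐ s(6),  g(p(6, y1)) ≐ g(y1).
Decompose g/1: z ≐ p(m, n).
Bind z := p(m, n); no other remaining equation mentions z.
Delete trivial equation s(6) ≐ s(6).
Decompose g/1: p(6, y1) ≐ y1.
Occurs check fails: y1 occurs in p(6, y1); the equation y1 ≐ p(6, y1) has no finite solution.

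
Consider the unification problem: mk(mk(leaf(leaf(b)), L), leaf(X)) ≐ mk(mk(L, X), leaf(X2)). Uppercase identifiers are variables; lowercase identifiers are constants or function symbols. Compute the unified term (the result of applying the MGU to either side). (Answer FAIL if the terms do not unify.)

mk(mk(leaf(leaf(b)), leaf(leaf(b))), leaf(leaf(leaf(b))))

Decompose mk/2: mk(leaf(leaf(b)), L) ≐ mk(L, X),  leaf(X) ≐ leaf(X2).
Decompose mk/2: leaf(leaf(b)) ≐ L,  L ≐ X.
Bind L := leaf(leaf(b)); substituting into the one remaining equation that mentions L gives: leaf(leaf(b)) ≐ X.
Bind X := leaf(leaf(b)); substituting into the remaining equation gives: leaf(leaf(leaf(b))) ≐ leaf(X2).
Decompose leaf/1: leaf(leaf(b)) ≐ X2.
Bind X2 := leaf(leaf(b)).
Applying the MGU to either side gives mk(mk(leaf(leaf(b)), leaf(leaf(b))), leaf(leaf(leaf(b)))).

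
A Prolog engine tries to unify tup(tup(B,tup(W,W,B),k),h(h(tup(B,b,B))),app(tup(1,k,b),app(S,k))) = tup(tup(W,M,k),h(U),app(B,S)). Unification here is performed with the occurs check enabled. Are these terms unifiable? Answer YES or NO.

NO

Decompose tup/3: tup(B,tup(W,W,B),k) = tup(W,M,k),  h(h(tup(B,b,B))) = h(U),  app(tup(1,k,b),app(S,k)) = app(B,S).
Decompose tup/3: B = W,  tup(W,W,B) = M,  k = k.
Bind B := W; substituting into the 3 remaining equations that mention B gives: tup(W,W,W) = M,  h(h(tup(W,b,W))) = h(U),  app(tup(1,k,b),app(S,k)) = app(W,S).
Bind M := tup(W,W,W); no other remaining equation mentions M.
Delete trivial equation k = k.
Decompose h/1: h(tup(W,b,W)) = U.
Bind U := h(tup(W,b,W)); no other remaining equation mentions U.
Decompose app/2: tup(1,k,b) = W,  app(S,k) = S.
Bind W := tup(1,k,b); no other remaining equation mentions W. Substituting into the earlier bindings gives B := tup(1,k,b), M := tup(tup(1,k,b),tup(1,k,b),tup(1,k,b)), U := h(tup(tup(1,k,b),b,tup(1,k,b))).
Occurs check fails: S occurs in app(S,k); the equation S = app(S,k) has no finite solution.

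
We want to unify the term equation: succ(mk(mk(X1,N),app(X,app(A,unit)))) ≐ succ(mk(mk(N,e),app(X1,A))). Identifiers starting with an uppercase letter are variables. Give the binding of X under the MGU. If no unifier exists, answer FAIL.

FAIL

Decompose succ/1: mk(mk(X1,N),app(X,app(A,unit))) ≐ mk(mk(N,e),app(X1,A)).
Decompose mk/2: mk(X1,N) ≐ mk(N,e),  app(X,app(A,unit)) ≐ app(X1,A).
Decompose mk/2: X1 ≐ N,  N ≐ e.
Bind X1 := N; substituting into the one remaining equation that mentions X1 gives: app(X,app(A,unit)) ≐ app(N,A).
Bind N := e; substituting into the remaining equation gives: app(X,app(A,unit)) ≐ app(e,A). Substituting into the earlier binding gives X1 := e.
Decompose app/2: X ≐ e,  app(A,unit) ≐ A.
Bind X := e; no other remaining equation mentions X.
Occurs check fails: A occurs in app(A,unit); the equation A ≐ app(A,unit) has no finite solution.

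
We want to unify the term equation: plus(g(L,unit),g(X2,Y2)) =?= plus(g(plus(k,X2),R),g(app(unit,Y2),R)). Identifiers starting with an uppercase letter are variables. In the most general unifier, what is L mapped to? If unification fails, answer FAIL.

Decompose plus/2: g(L,unit) =?= g(plus(k,X2),R),  g(X2,Y2) =?= g(app(unit,Y2),R).
Decompose g/2: L =?= plus(k,X2),  unit =?= R.
Bind L := plus(k,X2); no other remaining equation mentions L.
Bind R := unit; substituting into the remaining equation gives: g(X2,Y2) =?= g(app(unit,Y2),unit).
Decompose g/2: X2 =?= app(unit,Y2),  Y2 =?= unit.
Bind X2 := app(unit,Y2); no other remaining equation mentions X2. Substituting into the earlier binding gives L := plus(k,app(unit,Y2)).
Bind Y2 := unit. Substituting into the earlier bindings gives L := plus(k,app(unit,unit)), X2 := app(unit,unit).
MGU = { L ↦ plus(k,app(unit,unit)), R ↦ unit, X2 ↦ app(unit,unit), Y2 ↦ unit }, so L ↦ plus(k,app(unit,unit)).

plus(k,app(unit,unit))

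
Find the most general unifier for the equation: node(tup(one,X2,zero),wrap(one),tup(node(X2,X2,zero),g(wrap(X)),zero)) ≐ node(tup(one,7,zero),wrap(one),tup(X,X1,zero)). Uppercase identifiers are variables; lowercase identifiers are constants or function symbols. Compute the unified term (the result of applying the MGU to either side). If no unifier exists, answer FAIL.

node(tup(one,7,zero),wrap(one),tup(node(7,7,zero),g(wrap(node(7,7,zero))),zero))

Decompose node/3: tup(one,X2,zero) ≐ tup(one,7,zero),  wrap(one) ≐ wrap(one),  tup(node(X2,X2,zero),g(wrap(X)),zero) ≐ tup(X,X1,zero).
Decompose tup/3: one ≐ one,  X2 ≐ 7,  zero ≐ zero.
Delete trivial equation one ≐ one.
Bind X2 := 7; substituting into the one remaining equation that mentions X2 gives: tup(node(7,7,zero),g(wrap(X)),zero) ≐ tup(X,X1,zero).
Delete trivial equation zero ≐ zero.
Delete trivial equation wrap(one) ≐ wrap(one).
Decompose tup/3: node(7,7,zero) ≐ X,  g(wrap(X)) ≐ X1,  zero ≐ zero.
Bind X := node(7,7,zero); substituting into the one remaining equation that mentions X gives: g(wrap(node(7,7,zero))) ≐ X1.
Bind X1 := g(wrap(node(7,7,zero))); no other remaining equation mentions X1.
Delete trivial equation zero ≐ zero.
Applying the MGU to either side gives node(tup(one,7,zero),wrap(one),tup(node(7,7,zero),g(wrap(node(7,7,zero))),zero)).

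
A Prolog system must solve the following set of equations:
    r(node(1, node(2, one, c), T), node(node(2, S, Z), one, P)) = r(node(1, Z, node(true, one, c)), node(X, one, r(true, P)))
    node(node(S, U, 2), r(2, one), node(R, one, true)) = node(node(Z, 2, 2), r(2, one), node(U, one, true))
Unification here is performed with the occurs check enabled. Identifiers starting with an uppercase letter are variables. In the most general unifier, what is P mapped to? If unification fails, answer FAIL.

FAIL

Decompose r/2: node(1, node(2, one, c), T) = node(1, Z, node(true, one, c)),  node(node(2, S, Z), one, P) = node(X, one, r(true, P)).
Decompose node/3: 1 = 1,  node(2, one, c) = Z,  T = node(true, one, c).
Delete trivial equation 1 = 1.
Bind Z := node(2, one, c); substituting into the 2 remaining equations that mention Z gives: node(node(2, S, node(2, one, c)), one, P) = node(X, one, r(true, P)),  node(node(S, U, 2), r(2, one), node(R, one, true)) = node(node(node(2, one, c), 2, 2), r(2, one), node(U, one, true)).
Bind T := node(true, one, c); no other remaining equation mentions T.
Decompose node/3: node(2, S, node(2, one, c)) = X,  one = one,  P = r(true, P).
Bind X := node(2, S, node(2, one, c)); no other remaining equation mentions X.
Delete trivial equation one = one.
Occurs check fails: P occurs in r(true, P); the equation P = r(true, P) has no finite solution.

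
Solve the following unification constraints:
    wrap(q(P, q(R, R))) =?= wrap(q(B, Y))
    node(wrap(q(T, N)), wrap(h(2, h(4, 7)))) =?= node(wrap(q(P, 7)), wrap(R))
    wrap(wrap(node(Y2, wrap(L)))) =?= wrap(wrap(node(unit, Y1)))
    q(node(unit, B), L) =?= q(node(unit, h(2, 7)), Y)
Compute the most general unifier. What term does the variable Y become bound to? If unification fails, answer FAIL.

q(h(2, h(4, 7)), h(2, h(4, 7)))

Decompose wrap/1: q(P, q(R, R)) =?= q(B, Y).
Decompose q/2: P =?= B,  q(R, R) =?= Y.
Bind P := B; substituting into the one remaining equation that mentions P gives: node(wrap(q(T, N)), wrap(h(2, h(4, 7)))) =?= node(wrap(q(B, 7)), wrap(R)).
Bind Y := q(R, R); substituting into the one remaining equation that mentions Y gives: q(node(unit, B), L) =?= q(node(unit, h(2, 7)), q(R, R)).
Decompose node/2: wrap(q(T, N)) =?= wrap(q(B, 7)),  wrap(h(2, h(4, 7))) =?= wrap(R).
Decompose wrap/1: q(T, N) =?= q(B, 7).
Decompose q/2: T =?= B,  N =?= 7.
Bind T := B; no other remaining equation mentions T.
Bind N := 7; no other remaining equation mentions N.
Decompose wrap/1: h(2, h(4, 7)) =?= R.
Bind R := h(2, h(4, 7)); substituting into the one remaining equation that mentions R gives: q(node(unit, B), L) =?= q(node(unit, h(2, 7)), q(h(2, h(4, 7)), h(2, h(4, 7)))). Substituting into the earlier binding gives Y := q(h(2, h(4, 7)), h(2, h(4, 7))).
Decompose wrap/1: wrap(node(Y2, wrap(L))) =?= wrap(node(unit, Y1)).
Decompose wrap/1: node(Y2, wrap(L)) =?= node(unit, Y1).
Decompose node/2: Y2 =?= unit,  wrap(L) =?= Y1.
Bind Y2 := unit; no other remaining equation mentions Y2.
Bind Y1 := wrap(L); no other remaining equation mentions Y1.
Decompose q/2: node(unit, B) =?= node(unit, h(2, 7)),  L =?= q(h(2, h(4, 7)), h(2, h(4, 7))).
Decompose node/2: unit =?= unit,  B =?= h(2, 7).
Delete trivial equation unit =?= unit.
Bind B := h(2, 7); no other remaining equation mentions B. Substituting into the earlier bindings gives P := h(2, 7), T := h(2, 7).
Bind L := q(h(2, h(4, 7)), h(2, h(4, 7))). Substituting into the earlier binding gives Y1 := wrap(q(h(2, h(4, 7)), h(2, h(4, 7)))).
MGU = { P ↦ h(2, 7), Y ↦ q(h(2, h(4, 7)), h(2, h(4, 7))), T ↦ h(2, 7), N ↦ 7, R ↦ h(2, h(4, 7)), Y2 ↦ unit, Y1 ↦ wrap(q(h(2, h(4, 7)), h(2, h(4, 7)))), B ↦ h(2, 7), L ↦ q(h(2, h(4, 7)), h(2, h(4, 7))) }, so Y ↦ q(h(2, h(4, 7)), h(2, h(4, 7))).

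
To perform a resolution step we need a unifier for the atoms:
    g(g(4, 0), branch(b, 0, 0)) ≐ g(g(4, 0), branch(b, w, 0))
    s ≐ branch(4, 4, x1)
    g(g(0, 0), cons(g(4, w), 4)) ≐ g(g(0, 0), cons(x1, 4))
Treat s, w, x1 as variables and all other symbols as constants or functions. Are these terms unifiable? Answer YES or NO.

YES

Decompose g/2: g(4, 0) ≐ g(4, 0),  branch(b, 0, 0) ≐ branch(b, w, 0).
Delete trivial equation g(4, 0) ≐ g(4, 0).
Decompose branch/3: b ≐ b,  0 ≐ w,  0 ≐ 0.
Delete trivial equation b ≐ b.
Bind w := 0; substituting into the one remaining equation that mentions w gives: g(g(0, 0), cons(g(4, 0), 4)) ≐ g(g(0, 0), cons(x1, 4)).
Delete trivial equation 0 ≐ 0.
Bind s := branch(4, 4, x1); no other remaining equation mentions s.
Decompose g/2: g(0, 0) ≐ g(0, 0),  cons(g(4, 0), 4) ≐ cons(x1, 4).
Delete trivial equation g(0, 0) ≐ g(0, 0).
Decompose cons/2: g(4, 0) ≐ x1,  4 ≐ 4.
Bind x1 := g(4, 0); no other remaining equation mentions x1. Substituting into the earlier binding gives s := branch(4, 4, g(4, 0)).
Delete trivial equation 4 ≐ 4.
No equations remain and no clash or occurs-check failure arose, so a unifier exists.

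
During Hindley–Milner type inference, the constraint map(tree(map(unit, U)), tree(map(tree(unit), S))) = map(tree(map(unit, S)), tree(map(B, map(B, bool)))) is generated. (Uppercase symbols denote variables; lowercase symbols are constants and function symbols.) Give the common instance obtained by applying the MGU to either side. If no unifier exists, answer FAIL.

map(tree(map(unit, map(tree(unit), bool))), tree(map(tree(unit), map(tree(unit), bool))))

Decompose map/2: tree(map(unit, U)) = tree(map(unit, S)),  tree(map(tree(unit), S)) = tree(map(B, map(B, bool))).
Decompose tree/1: map(unit, U) = map(unit, S).
Decompose map/2: unit = unit,  U = S.
Delete trivial equation unit = unit.
Bind U := S; no other remaining equation mentions U.
Decompose tree/1: map(tree(unit), S) = map(B, map(B, bool)).
Decompose map/2: tree(unit) = B,  S = map(B, bool).
Bind B := tree(unit); substituting into the remaining equation gives: S = map(tree(unit), bool).
Bind S := map(tree(unit), bool). Substituting into the earlier binding gives U := map(tree(unit), bool).
Applying the MGU to either side gives map(tree(map(unit, map(tree(unit), bool))), tree(map(tree(unit), map(tree(unit), bool)))).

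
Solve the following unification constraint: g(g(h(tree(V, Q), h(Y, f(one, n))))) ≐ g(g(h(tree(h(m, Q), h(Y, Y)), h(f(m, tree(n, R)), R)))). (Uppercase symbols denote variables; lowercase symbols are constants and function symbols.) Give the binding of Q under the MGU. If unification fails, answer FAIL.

Decompose g/1: g(h(tree(V, Q), h(Y, f(one, n)))) ≐ g(h(tree(h(m, Q), h(Y, Y)), h(f(m, tree(n, R)), R))).
Decompose g/1: h(tree(V, Q), h(Y, f(one, n))) ≐ h(tree(h(m, Q), h(Y, Y)), h(f(m, tree(n, R)), R)).
Decompose h/2: tree(V, Q) ≐ tree(h(m, Q), h(Y, Y)),  h(Y, f(one, n)) ≐ h(f(m, tree(n, R)), R).
Decompose tree/2: V ≐ h(m, Q),  Q ≐ h(Y, Y).
Bind V := h(m, Q); no other remaining equation mentions V.
Bind Q := h(Y, Y); no other remaining equation mentions Q. Substituting into the earlier binding gives V := h(m, h(Y, Y)).
Decompose h/2: Y ≐ f(m, tree(n, R)),  f(one, n) ≐ R.
Bind Y := f(m, tree(n, R)); no other remaining equation mentions Y. Substituting into the earlier bindings gives V := h(m, h(f(m, tree(n, R)), f(m, tree(n, R)))), Q := h(f(m, tree(n, R)), f(m, tree(n, R))).
Bind R := f(one, n). Substituting into the earlier bindings gives V := h(m, h(f(m, tree(n, f(one, n))), f(m, tree(n, f(one, n))))), Q := h(f(m, tree(n, f(one, n))), f(m, tree(n, f(one, n)))), Y := f(m, tree(n, f(one, n))).
MGU = { V := h(m, h(f(m, tree(n, f(one, n))), f(m, tree(n, f(one, n))))), Q := h(f(m, tree(n, f(one, n))), f(m, tree(n, f(one, n)))), Y := f(m, tree(n, f(one, n))), R := f(one, n) }, so Q := h(f(m, tree(n, f(one, n))), f(m, tree(n, f(one, n)))).

h(f(m, tree(n, f(one, n))), f(m, tree(n, f(one, n))))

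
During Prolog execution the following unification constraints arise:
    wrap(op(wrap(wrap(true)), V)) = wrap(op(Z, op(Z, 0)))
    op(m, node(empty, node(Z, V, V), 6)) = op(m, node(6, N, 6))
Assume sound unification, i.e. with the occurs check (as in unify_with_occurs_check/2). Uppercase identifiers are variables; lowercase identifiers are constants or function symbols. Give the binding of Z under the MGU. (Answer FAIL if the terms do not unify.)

FAIL

Decompose wrap/1: op(wrap(wrap(true)), V) = op(Z, op(Z, 0)).
Decompose op/2: wrap(wrap(true)) = Z,  V = op(Z, 0).
Bind Z := wrap(wrap(true)); substituting into the remaining equations gives: V = op(wrap(wrap(true)), 0),  op(m, node(empty, node(wrap(wrap(true)), V, V), 6)) = op(m, node(6, N, 6)).
Bind V := op(wrap(wrap(true)), 0); substituting into the remaining equation gives: op(m, node(empty, node(wrap(wrap(true)), op(wrap(wrap(true)), 0), op(wrap(wrap(true)), 0)), 6)) = op(m, node(6, N, 6)).
Decompose op/2: m = m,  node(empty, node(wrap(wrap(true)), op(wrap(wrap(true)), 0), op(wrap(wrap(true)), 0)), 6) = node(6, N, 6).
Delete trivial equation m = m.
Decompose node/3: empty = 6,  node(wrap(wrap(true)), op(wrap(wrap(true)), 0), op(wrap(wrap(true)), 0)) = N,  6 = 6.
Clash: constants empty and 6 differ; no unifier exists.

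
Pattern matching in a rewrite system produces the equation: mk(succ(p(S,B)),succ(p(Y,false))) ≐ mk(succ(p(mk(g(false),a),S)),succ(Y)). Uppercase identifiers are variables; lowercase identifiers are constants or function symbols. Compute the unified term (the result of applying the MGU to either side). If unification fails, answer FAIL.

Decompose mk/2: succ(p(S,B)) ≐ succ(p(mk(g(false),a),S)),  succ(p(Y,false)) ≐ succ(Y).
Decompose succ/1: p(S,B) ≐ p(mk(g(false),a),S).
Decompose p/2: S ≐ mk(g(false),a),  B ≐ S.
Bind S := mk(g(false),a); substituting into the one remaining equation that mentions S gives: B ≐ mk(g(false),a).
Bind B := mk(g(false),a); no other remaining equation mentions B.
Decompose succ/1: p(Y,false) ≐ Y.
Occurs check fails: Y occurs in p(Y,false); the equation Y ≐ p(Y,false) has no finite solution.

FAIL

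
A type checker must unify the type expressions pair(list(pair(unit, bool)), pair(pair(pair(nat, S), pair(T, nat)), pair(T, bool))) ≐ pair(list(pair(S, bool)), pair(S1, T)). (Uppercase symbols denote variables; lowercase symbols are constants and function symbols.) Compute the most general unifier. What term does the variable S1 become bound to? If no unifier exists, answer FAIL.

Decompose pair/2: list(pair(unit, bool)) ≐ list(pair(S, bool)),  pair(pair(pair(nat, S), pair(T, nat)), pair(T, bool)) ≐ pair(S1, T).
Decompose list/1: pair(unit, bool) ≐ pair(S, bool).
Decompose pair/2: unit ≐ S,  bool ≐ bool.
Bind S := unit; substituting into the one remaining equation that mentions S gives: pair(pair(pair(nat, unit), pair(T, nat)), pair(T, bool)) ≐ pair(S1, T).
Delete trivial equation bool ≐ bool.
Decompose pair/2: pair(pair(nat, unit), pair(T, nat)) ≐ S1,  pair(T, bool) ≐ T.
Bind S1 := pair(pair(nat, unit), pair(T, nat)); no other remaining equation mentions S1.
Occurs check fails: T occurs in pair(T, bool); the equation T ≐ pair(T, bool) has no finite solution.

FAIL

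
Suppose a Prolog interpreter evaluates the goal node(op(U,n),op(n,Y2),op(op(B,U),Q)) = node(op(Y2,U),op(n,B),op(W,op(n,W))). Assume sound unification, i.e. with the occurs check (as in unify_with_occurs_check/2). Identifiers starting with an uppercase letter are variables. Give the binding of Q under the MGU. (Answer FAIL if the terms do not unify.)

Decompose node/3: op(U,n) = op(Y2,U),  op(n,Y2) = op(n,B),  op(op(B,U),Q) = op(W,op(n,W)).
Decompose op/2: U = Y2,  n = U.
Bind U := Y2; substituting into the 2 remaining equations that mention U gives: n = Y2,  op(op(B,Y2),Q) = op(W,op(n,W)).
Bind Y2 := n; substituting into the remaining equations gives: op(n,n) = op(n,B),  op(op(B,n),Q) = op(W,op(n,W)). Substituting into the earlier binding gives U := n.
Decompose op/2: n = n,  n = B.
Delete trivial equation n = n.
Bind B := n; substituting into the remaining equation gives: op(op(n,n),Q) = op(W,op(n,W)).
Decompose op/2: op(n,n) = W,  Q = op(n,W).
Bind W := op(n,n); substituting into the remaining equation gives: Q = op(n,op(n,n)).
Bind Q := op(n,op(n,n)).
MGU = { U ↦ n, Y2 ↦ n, B ↦ n, W ↦ op(n,n), Q ↦ op(n,op(n,n)) }, so Q ↦ op(n,op(n,n)).

op(n,op(n,n))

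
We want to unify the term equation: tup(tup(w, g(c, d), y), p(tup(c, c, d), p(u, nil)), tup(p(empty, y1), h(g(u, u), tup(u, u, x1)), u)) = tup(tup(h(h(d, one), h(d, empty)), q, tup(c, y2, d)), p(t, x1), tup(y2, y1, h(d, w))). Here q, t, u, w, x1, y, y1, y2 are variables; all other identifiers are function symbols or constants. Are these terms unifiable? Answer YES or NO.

YES

Decompose tup/3: tup(w, g(c, d), y) = tup(h(h(d, one), h(d, empty)), q, tup(c, y2, d)),  p(tup(c, c, d), p(u, nil)) = p(t, x1),  tup(p(empty, y1), h(g(u, u), tup(u, u, x1)), u) = tup(y2, y1, h(d, w)).
Decompose tup/3: w = h(h(d, one), h(d, empty)),  g(c, d) = q,  y = tup(c, y2, d).
Bind w := h(h(d, one), h(d, empty)); substituting into the one remaining equation that mentions w gives: tup(p(empty, y1), h(g(u, u), tup(u, u, x1)), u) = tup(y2, y1, h(d, h(h(d, one), h(d, empty)))).
Bind q := g(c, d); no other remaining equation mentions q.
Bind y := tup(c, y2, d); no other remaining equation mentions y.
Decompose p/2: tup(c, c, d) = t,  p(u, nil) = x1.
Bind t := tup(c, c, d); no other remaining equation mentions t.
Bind x1 := p(u, nil); substituting into the remaining equation gives: tup(p(empty, y1), h(g(u, u), tup(u, u, p(u, nil))), u) = tup(y2, y1, h(d, h(h(d, one), h(d, empty)))).
Decompose tup/3: p(empty, y1) = y2,  h(g(u, u), tup(u, u, p(u, nil))) = y1,  u = h(d, h(h(d, one), h(d, empty))).
Bind y2 := p(empty, y1); no other remaining equation mentions y2. Substituting into the earlier binding gives y := tup(c, p(empty, y1), d).
Bind y1 := h(g(u, u), tup(u, u, p(u, nil))); no other remaining equation mentions y1. Substituting into the earlier bindings gives y := tup(c, p(empty, h(g(u, u), tup(u, u, p(u, nil)))), d), y2 := p(empty, h(g(u, u), tup(u, u, p(u, nil)))).
Bind u := h(d, h(h(d, one), h(d, empty))). Substituting into the earlier bindings gives y := tup(c, p(empty, h(g(h(d, h(h(d, one), h(d, empty))), h(d, h(h(d, one), h(d, empty)))), tup(h(d, h(h(d, one), h(d, empty))), h(d, h(h(d, one), h(d, empty))), p(h(d, h(h(d, one), h(d, empty))), nil)))), d), x1 := p(h(d, h(h(d, one), h(d, empty))), nil), y2 := p(empty, h(g(h(d, h(h(d, one), h(d, empty))), h(d, h(h(d, one), h(d, empty)))), tup(h(d, h(h(d, one), h(d, empty))), h(d, h(h(d, one), h(d, empty))), p(h(d, h(h(d, one), h(d, empty))), nil)))), y1 := h(g(h(d, h(h(d, one), h(d, empty))), h(d, h(h(d, one), h(d, empty)))), tup(h(d, h(h(d, one), h(d, empty))), h(d, h(h(d, one), h(d, empty))), p(h(d, h(h(d, one), h(d, empty))), nil))).
No equations remain and no clash or occurs-check failure arose, so a unifier exists.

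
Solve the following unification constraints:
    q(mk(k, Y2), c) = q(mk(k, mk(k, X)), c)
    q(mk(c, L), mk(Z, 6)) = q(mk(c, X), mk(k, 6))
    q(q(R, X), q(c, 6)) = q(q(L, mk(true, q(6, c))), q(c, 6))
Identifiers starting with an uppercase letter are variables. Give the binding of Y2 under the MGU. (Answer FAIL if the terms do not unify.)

mk(k, mk(true, q(6, c)))

Decompose q/2: mk(k, Y2) = mk(k, mk(k, X)),  c = c.
Decompose mk/2: k = k,  Y2 = mk(k, X).
Delete trivial equation k = k.
Bind Y2 := mk(k, X); no other remaining equation mentions Y2.
Delete trivial equation c = c.
Decompose q/2: mk(c, L) = mk(c, X),  mk(Z, 6) = mk(k, 6).
Decompose mk/2: c = c,  L = X.
Delete trivial equation c = c.
Bind L := X; substituting into the one remaining equation that mentions L gives: q(q(R, X), q(c, 6)) = q(q(X, mk(true, q(6, c))), q(c, 6)).
Decompose mk/2: Z = k,  6 = 6.
Bind Z := k; no other remaining equation mentions Z.
Delete trivial equation 6 = 6.
Decompose q/2: q(R, X) = q(X, mk(true, q(6, c))),  q(c, 6) = q(c, 6).
Decompose q/2: R = X,  X = mk(true, q(6, c)).
Bind R := X; no other remaining equation mentions R.
Bind X := mk(true, q(6, c)); no other remaining equation mentions X. Substituting into the earlier bindings gives Y2 := mk(k, mk(true, q(6, c))), L := mk(true, q(6, c)), R := mk(true, q(6, c)).
Delete trivial equation q(c, 6) = q(c, 6).
MGU = { Y2 := mk(k, mk(true, q(6, c))), L := mk(true, q(6, c)), Z := k, R := mk(true, q(6, c)), X := mk(true, q(6, c)) }, so Y2 := mk(k, mk(true, q(6, c))).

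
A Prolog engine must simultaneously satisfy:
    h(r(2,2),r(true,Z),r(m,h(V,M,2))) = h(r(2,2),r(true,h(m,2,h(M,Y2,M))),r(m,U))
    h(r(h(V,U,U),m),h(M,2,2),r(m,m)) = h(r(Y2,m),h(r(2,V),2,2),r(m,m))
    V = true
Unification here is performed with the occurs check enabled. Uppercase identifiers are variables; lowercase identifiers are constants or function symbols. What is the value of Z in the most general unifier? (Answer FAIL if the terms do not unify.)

h(m,2,h(r(2,true),h(true,h(true,r(2,true),2),h(true,r(2,true),2)),r(2,true)))

Decompose h/3: r(2,2) = r(2,2),  r(true,Z) = r(true,h(m,2,h(M,Y2,M))),  r(m,h(V,M,2)) = r(m,U).
Delete trivial equation r(2,2) = r(2,2).
Decompose r/2: true = true,  Z = h(m,2,h(M,Y2,M)).
Delete trivial equation true = true.
Bind Z := h(m,2,h(M,Y2,M)); no other remaining equation mentions Z.
Decompose r/2: m = m,  h(V,M,2) = U.
Delete trivial equation m = m.
Bind U := h(V,M,2); substituting into the one remaining equation that mentions U gives: h(r(h(V,h(V,M,2),h(V,M,2)),m),h(M,2,2),r(m,m)) = h(r(Y2,m),h(r(2,V),2,2),r(m,m)).
Decompose h/3: r(h(V,h(V,M,2),h(V,M,2)),m) = r(Y2,m),  h(M,2,2) = h(r(2,V),2,2),  r(m,m) = r(m,m).
Decompose r/2: h(V,h(V,M,2),h(V,M,2)) = Y2,  m = m.
Bind Y2 := h(V,h(V,M,2),h(V,M,2)); no other remaining equation mentions Y2. Substituting into the earlier binding gives Z := h(m,2,h(M,h(V,h(V,M,2),h(V,M,2)),M)).
Delete trivial equation m = m.
Decompose h/3: M = r(2,V),  2 = 2,  2 = 2.
Bind M := r(2,V); no other remaining equation mentions M. Substituting into the earlier bindings gives Z := h(m,2,h(r(2,V),h(V,h(V,r(2,V),2),h(V,r(2,V),2)),r(2,V))), U := h(V,r(2,V),2), Y2 := h(V,h(V,r(2,V),2),h(V,r(2,V),2)).
Delete trivial equation 2 = 2.
Delete trivial equation 2 = 2.
Delete trivial equation r(m,m) = r(m,m).
Bind V := true. Substituting into the earlier bindings gives Z := h(m,2,h(r(2,true),h(true,h(true,r(2,true),2),h(true,r(2,true),2)),r(2,true))), U := h(true,r(2,true),2), Y2 := h(true,h(true,r(2,true),2),h(true,r(2,true),2)), M := r(2,true).
MGU = { Z -> h(m,2,h(r(2,true),h(true,h(true,r(2,true),2),h(true,r(2,true),2)),r(2,true))), U -> h(true,r(2,true),2), Y2 -> h(true,h(true,r(2,true),2),h(true,r(2,true),2)), M -> r(2,true), V -> true }, so Z -> h(m,2,h(r(2,true),h(true,h(true,r(2,true),2),h(true,r(2,true),2)),r(2,true))).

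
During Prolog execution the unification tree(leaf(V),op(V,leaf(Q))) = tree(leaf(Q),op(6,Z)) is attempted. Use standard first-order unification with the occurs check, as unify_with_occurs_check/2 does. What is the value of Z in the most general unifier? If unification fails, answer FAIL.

leaf(6)

Decompose tree/2: leaf(V) = leaf(Q),  op(V,leaf(Q)) = op(6,Z).
Decompose leaf/1: V = Q.
Bind V := Q; substituting into the remaining equation gives: op(Q,leaf(Q)) = op(6,Z).
Decompose op/2: Q = 6,  leaf(Q) = Z.
Bind Q := 6; substituting into the remaining equation gives: leaf(6) = Z. Substituting into the earlier binding gives V := 6.
Bind Z := leaf(6).
MGU = { V = 6, Q = 6, Z = leaf(6) }, so Z = leaf(6).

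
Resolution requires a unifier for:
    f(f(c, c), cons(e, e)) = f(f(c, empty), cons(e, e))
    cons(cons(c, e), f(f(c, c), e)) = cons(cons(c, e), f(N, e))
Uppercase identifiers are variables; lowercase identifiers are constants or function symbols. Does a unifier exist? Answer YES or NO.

NO

Decompose f/2: f(c, c) = f(c, empty),  cons(e, e) = cons(e, e).
Decompose f/2: c = c,  c = empty.
Delete trivial equation c = c.
Clash: constants c and empty differ; no unifier exists.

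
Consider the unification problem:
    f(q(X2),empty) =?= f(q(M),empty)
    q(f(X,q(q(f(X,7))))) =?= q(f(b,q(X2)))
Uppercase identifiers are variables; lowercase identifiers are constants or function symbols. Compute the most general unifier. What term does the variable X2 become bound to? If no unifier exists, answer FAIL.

Decompose f/2: q(X2) =?= q(M),  empty =?= empty.
Decompose q/1: X2 =?= M.
Bind X2 := M; substituting into the one remaining equation that mentions X2 gives: q(f(X,q(q(f(X,7))))) =?= q(f(b,q(M))).
Delete trivial equation empty =?= empty.
Decompose q/1: f(X,q(q(f(X,7)))) =?= f(b,q(M)).
Decompose f/2: X =?= b,  q(q(f(X,7))) =?= q(M).
Bind X := b; substituting into the remaining equation gives: q(q(f(b,7))) =?= q(M).
Decompose q/1: q(f(b,7)) =?= M.
Bind M := q(f(b,7)). Substituting into the earlier binding gives X2 := q(f(b,7)).
MGU = { X2 -> q(f(b,7)), X -> b, M -> q(f(b,7)) }, so X2 -> q(f(b,7)).

q(f(b,7))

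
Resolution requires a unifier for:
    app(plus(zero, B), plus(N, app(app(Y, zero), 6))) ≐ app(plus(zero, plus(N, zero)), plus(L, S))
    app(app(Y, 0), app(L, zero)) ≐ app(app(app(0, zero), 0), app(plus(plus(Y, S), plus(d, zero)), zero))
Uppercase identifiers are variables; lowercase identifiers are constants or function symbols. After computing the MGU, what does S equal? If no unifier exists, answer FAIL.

app(app(app(0, zero), zero), 6)

Decompose app/2: plus(zero, B) ≐ plus(zero, plus(N, zero)),  plus(N, app(app(Y, zero), 6)) ≐ plus(L, S).
Decompose plus/2: zero ≐ zero,  B ≐ plus(N, zero).
Delete trivial equation zero ≐ zero.
Bind B := plus(N, zero); no other remaining equation mentions B.
Decompose plus/2: N ≐ L,  app(app(Y, zero), 6) ≐ S.
Bind N := L; no other remaining equation mentions N. Substituting into the earlier binding gives B := plus(L, zero).
Bind S := app(app(Y, zero), 6); substituting into the remaining equation gives: app(app(Y, 0), app(L, zero)) ≐ app(app(app(0, zero), 0), app(plus(plus(Y, app(app(Y, zero), 6)), plus(d, zero)), zero)).
Decompose app/2: app(Y, 0) ≐ app(app(0, zero), 0),  app(L, zero) ≐ app(plus(plus(Y, app(app(Y, zero), 6)), plus(d, zero)), zero).
Decompose app/2: Y ≐ app(0, zero),  0 ≐ 0.
Bind Y := app(0, zero); substituting into the one remaining equation that mentions Y gives: app(L, zero) ≐ app(plus(plus(app(0, zero), app(app(app(0, zero), zero), 6)), plus(d, zero)), zero). Substituting into the earlier binding gives S := app(app(app(0, zero), zero), 6).
Delete trivial equation 0 ≐ 0.
Decompose app/2: L ≐ plus(plus(app(0, zero), app(app(app(0, zero), zero), 6)), plus(d, zero)),  zero ≐ zero.
Bind L := plus(plus(app(0, zero), app(app(app(0, zero), zero), 6)), plus(d, zero)); no other remaining equation mentions L. Substituting into the earlier bindings gives B := plus(plus(plus(app(0, zero), app(app(app(0, zero), zero), 6)), plus(d, zero)), zero), N := plus(plus(app(0, zero), app(app(app(0, zero), zero), 6)), plus(d, zero)).
Delete trivial equation zero ≐ zero.
MGU = { B := plus(plus(plus(app(0, zero), app(app(app(0, zero), zero), 6)), plus(d, zero)), zero), N := plus(plus(app(0, zero), app(app(app(0, zero), zero), 6)), plus(d, zero)), S := app(app(app(0, zero), zero), 6), Y := app(0, zero), L := plus(plus(app(0, zero), app(app(app(0, zero), zero), 6)), plus(d, zero)) }, so S := app(app(app(0, zero), zero), 6).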